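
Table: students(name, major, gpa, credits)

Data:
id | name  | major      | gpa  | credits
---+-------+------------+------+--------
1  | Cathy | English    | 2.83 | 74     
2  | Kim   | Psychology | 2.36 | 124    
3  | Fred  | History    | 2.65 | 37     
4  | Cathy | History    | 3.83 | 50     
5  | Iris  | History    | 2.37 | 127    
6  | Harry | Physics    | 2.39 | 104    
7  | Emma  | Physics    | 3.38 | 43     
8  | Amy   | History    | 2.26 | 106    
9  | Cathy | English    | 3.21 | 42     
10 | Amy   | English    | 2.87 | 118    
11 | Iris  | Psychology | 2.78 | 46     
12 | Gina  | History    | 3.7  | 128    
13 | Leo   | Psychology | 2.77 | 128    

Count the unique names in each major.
SELECT major, COUNT(DISTINCT name)
FROM students
GROUP BY major

Result:
  English: 2 distinct
  History: 5 distinct
  Physics: 2 distinct
  Psychology: 3 distinct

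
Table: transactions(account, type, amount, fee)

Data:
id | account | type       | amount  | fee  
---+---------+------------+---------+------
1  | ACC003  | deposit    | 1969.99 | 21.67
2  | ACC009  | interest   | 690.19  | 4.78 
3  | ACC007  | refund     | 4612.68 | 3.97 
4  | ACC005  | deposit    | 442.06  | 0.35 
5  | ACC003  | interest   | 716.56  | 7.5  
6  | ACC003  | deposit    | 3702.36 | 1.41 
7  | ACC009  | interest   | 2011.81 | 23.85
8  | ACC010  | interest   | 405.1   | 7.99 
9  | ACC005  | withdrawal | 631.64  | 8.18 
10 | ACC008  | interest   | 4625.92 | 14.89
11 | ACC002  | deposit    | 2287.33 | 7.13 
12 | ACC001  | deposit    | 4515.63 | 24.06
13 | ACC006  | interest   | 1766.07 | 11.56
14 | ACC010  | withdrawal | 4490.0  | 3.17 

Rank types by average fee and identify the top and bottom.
SELECT type, AVG(fee)
FROM transactions
GROUP BY type
ORDER BY AVG(fee)

All groups:
  refund: 3.97
  withdrawal: 5.68
  deposit: 10.92
  interest: 11.76

Highest: interest (11.76)
Lowest: refund (3.97)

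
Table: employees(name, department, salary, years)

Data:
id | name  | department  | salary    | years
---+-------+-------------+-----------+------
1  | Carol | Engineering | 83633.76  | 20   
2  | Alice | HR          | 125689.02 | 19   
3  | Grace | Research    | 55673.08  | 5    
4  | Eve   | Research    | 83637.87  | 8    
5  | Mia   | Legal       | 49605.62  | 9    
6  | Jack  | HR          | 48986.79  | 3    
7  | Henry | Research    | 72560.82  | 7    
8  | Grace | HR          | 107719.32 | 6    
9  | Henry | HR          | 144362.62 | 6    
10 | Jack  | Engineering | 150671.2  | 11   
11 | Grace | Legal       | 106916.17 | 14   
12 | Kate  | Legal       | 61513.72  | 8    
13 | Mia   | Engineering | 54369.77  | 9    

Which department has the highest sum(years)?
SELECT department, SUM(years) as val
FROM employees
GROUP BY department
ORDER BY val DESC
LIMIT 1

Result: Engineering with sum(years) = 40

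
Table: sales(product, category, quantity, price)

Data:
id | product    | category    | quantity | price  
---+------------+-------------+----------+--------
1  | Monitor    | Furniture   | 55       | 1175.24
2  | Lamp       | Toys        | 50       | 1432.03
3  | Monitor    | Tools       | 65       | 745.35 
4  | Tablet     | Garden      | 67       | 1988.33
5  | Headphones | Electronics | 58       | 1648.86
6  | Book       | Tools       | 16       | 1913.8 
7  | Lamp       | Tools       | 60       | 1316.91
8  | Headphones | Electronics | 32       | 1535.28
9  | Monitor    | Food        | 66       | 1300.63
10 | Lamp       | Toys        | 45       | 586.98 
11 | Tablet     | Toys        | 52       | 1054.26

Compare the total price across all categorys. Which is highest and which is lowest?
SELECT category, SUM(price)
FROM sales
GROUP BY category
ORDER BY SUM(price)

All groups:
  Furniture: 1175.24
  Food: 1300.63
  Garden: 1988.33
  Toys: 3073.27
  Electronics: 3184.14
  Tools: 3976.06

Highest: Tools (3976.06)
Lowest: Furniture (1175.24)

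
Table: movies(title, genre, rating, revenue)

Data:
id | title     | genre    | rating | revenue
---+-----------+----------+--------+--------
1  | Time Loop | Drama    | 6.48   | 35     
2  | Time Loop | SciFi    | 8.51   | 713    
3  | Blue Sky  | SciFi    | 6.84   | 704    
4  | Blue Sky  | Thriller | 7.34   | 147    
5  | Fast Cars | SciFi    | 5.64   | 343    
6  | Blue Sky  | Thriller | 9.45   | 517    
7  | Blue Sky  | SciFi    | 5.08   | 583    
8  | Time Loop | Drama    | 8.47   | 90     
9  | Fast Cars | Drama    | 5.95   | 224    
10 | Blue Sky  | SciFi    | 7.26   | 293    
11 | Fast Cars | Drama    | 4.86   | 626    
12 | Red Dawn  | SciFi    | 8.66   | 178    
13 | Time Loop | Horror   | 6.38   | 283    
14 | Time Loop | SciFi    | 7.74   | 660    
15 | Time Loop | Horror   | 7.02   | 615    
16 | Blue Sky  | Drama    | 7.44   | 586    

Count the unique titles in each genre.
SELECT genre, COUNT(DISTINCT title)
FROM movies
GROUP BY genre

Result:
  Drama: 3 distinct
  Horror: 1 distinct
  SciFi: 4 distinct
  Thriller: 1 distinct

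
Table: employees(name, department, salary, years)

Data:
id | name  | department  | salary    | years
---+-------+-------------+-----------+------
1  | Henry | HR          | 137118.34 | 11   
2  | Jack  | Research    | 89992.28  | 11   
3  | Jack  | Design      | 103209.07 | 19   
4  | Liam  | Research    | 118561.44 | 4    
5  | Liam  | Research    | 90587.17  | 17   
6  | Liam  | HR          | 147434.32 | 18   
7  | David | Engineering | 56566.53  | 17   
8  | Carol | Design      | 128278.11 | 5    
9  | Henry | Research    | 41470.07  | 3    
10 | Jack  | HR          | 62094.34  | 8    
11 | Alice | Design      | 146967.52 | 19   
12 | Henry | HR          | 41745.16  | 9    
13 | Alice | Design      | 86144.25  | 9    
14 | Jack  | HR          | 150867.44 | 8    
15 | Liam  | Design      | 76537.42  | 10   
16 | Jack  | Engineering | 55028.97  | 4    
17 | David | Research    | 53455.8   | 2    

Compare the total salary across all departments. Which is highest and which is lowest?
SELECT department, SUM(salary)
FROM employees
GROUP BY department
ORDER BY SUM(salary)

All groups:
  Engineering: 111595.50
  Research: 394066.76
  HR: 539259.60
  Design: 541136.37

Highest: Design (541136.37)
Lowest: Engineering (111595.50)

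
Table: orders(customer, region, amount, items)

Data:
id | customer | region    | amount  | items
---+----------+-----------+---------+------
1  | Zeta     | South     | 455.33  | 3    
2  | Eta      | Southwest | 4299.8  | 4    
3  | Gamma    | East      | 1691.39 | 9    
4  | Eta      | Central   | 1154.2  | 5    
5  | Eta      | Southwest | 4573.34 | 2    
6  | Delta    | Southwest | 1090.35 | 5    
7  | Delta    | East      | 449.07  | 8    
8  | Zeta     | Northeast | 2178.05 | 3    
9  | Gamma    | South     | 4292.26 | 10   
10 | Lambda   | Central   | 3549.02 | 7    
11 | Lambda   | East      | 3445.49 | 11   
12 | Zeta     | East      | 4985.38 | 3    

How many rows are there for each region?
SELECT region, COUNT(*) as count
FROM orders
GROUP BY region

Result:
  Central: 2
  East: 4
  Northeast: 1
  South: 2
  Southwest: 3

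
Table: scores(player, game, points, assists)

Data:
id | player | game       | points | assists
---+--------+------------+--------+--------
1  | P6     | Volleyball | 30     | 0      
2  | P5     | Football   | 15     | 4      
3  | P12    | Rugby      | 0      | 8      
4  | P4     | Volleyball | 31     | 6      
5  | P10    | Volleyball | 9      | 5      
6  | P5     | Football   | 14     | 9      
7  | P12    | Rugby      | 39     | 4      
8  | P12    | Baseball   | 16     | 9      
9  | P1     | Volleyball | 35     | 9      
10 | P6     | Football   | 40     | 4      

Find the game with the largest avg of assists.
SELECT game, AVG(assists) as val
FROM scores
GROUP BY game
ORDER BY val DESC
LIMIT 1

Result: Baseball with avg(assists) = 9.00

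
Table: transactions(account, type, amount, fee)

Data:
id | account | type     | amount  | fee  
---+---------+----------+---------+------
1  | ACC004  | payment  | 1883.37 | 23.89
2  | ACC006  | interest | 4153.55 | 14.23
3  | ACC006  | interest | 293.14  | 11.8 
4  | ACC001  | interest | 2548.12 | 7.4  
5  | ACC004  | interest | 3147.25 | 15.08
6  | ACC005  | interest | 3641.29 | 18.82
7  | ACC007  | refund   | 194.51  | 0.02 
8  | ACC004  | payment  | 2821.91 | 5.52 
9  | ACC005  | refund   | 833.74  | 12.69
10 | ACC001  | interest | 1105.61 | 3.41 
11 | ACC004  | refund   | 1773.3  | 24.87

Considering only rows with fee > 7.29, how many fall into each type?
SELECT type, COUNT(*)
FROM transactions
WHERE fee > 7.29
GROUP BY type

Note: WHERE filters rows before grouping.

Result:
  interest: 5
  payment: 1
  refund: 2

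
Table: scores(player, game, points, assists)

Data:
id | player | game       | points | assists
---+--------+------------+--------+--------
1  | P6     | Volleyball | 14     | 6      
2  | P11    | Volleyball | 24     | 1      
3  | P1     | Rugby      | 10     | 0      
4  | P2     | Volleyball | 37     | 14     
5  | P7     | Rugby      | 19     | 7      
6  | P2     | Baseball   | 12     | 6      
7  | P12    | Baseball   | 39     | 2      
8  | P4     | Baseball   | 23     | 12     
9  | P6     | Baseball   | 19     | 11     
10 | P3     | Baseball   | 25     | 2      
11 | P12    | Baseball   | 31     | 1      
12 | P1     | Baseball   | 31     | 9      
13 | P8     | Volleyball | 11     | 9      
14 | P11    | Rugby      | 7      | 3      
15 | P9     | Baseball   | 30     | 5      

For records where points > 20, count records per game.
SELECT game, COUNT(*)
FROM scores
WHERE points > 20
GROUP BY game

Note: WHERE filters rows before grouping.

Result:
  Baseball: 6
  Volleyball: 2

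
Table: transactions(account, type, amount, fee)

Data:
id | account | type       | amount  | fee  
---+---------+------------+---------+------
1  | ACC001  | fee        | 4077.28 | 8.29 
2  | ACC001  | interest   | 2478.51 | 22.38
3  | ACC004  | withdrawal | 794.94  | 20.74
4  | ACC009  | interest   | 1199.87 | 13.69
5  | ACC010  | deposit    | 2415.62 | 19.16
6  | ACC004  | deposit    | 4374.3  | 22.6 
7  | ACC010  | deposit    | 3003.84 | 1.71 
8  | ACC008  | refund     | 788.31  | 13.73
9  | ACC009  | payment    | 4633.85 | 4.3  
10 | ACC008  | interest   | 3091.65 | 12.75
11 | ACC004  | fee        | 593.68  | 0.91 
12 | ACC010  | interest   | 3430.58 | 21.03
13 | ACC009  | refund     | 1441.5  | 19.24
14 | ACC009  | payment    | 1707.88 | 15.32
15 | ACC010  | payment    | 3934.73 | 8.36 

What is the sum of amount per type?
SELECT type, SUM(amount) as result
FROM transactions
GROUP BY type

Result:
  deposit: 9793.76
  fee: 4670.96
  interest: 10200.61
  payment: 10276.46
  refund: 2229.81
  withdrawal: 794.94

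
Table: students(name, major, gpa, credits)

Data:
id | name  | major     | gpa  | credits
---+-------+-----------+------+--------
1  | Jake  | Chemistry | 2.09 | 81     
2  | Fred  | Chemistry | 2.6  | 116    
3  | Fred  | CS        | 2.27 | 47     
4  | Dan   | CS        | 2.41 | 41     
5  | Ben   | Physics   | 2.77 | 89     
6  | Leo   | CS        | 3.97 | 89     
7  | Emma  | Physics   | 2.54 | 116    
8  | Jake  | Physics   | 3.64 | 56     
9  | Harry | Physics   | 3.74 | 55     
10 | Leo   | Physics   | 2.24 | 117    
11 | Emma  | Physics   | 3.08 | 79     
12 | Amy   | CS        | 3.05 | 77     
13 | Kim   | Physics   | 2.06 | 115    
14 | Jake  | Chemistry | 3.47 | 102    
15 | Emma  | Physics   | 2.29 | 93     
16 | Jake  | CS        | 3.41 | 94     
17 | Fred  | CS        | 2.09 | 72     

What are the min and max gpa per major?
SELECT major, MIN(gpa), MAX(gpa)
FROM students
GROUP BY major

Result:
  CS: min=2.09, max=3.97
  Chemistry: min=2.09, max=3.47
  Physics: min=2.06, max=3.74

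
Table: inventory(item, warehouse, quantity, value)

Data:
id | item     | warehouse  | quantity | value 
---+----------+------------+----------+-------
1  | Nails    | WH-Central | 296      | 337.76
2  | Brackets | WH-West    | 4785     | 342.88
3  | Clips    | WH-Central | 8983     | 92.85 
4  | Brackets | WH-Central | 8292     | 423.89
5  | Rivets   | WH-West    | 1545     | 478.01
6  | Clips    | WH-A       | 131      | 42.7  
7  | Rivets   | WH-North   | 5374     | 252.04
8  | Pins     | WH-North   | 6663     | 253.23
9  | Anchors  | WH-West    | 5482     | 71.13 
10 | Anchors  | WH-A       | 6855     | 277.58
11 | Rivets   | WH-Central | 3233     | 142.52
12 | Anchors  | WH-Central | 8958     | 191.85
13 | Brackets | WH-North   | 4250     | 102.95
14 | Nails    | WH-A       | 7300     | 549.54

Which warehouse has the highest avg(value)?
SELECT warehouse, AVG(value) as val
FROM inventory
GROUP BY warehouse
ORDER BY val DESC
LIMIT 1

Result: WH-West with avg(value) = 297.34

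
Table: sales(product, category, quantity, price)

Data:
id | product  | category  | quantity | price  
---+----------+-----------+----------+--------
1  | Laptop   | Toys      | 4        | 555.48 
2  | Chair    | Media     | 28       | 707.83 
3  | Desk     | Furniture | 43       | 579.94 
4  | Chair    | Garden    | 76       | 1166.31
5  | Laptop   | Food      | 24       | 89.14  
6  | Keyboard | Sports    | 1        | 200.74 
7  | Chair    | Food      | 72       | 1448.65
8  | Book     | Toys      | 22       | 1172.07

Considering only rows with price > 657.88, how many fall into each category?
SELECT category, COUNT(*)
FROM sales
WHERE price > 657.88
GROUP BY category

Note: WHERE filters rows before grouping.

Result:
  Food: 1
  Garden: 1
  Media: 1
  Toys: 1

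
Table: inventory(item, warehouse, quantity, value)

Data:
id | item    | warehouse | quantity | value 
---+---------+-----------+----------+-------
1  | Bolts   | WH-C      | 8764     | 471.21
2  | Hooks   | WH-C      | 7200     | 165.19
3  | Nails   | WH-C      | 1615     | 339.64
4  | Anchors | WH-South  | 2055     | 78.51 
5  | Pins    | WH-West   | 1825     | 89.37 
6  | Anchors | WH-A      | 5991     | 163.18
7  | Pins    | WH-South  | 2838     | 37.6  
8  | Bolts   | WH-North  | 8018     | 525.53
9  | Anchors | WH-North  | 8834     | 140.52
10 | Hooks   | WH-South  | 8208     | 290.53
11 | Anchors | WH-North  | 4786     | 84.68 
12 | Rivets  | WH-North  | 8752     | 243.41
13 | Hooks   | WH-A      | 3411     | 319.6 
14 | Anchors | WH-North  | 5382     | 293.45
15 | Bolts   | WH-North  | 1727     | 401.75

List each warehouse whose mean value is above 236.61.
SELECT warehouse, AVG(value)
FROM inventory
GROUP BY warehouse
HAVING AVG(value) > 236.61

Result:
  WH-A: avg=241.39
  WH-C: avg=325.35
  WH-North: avg=281.56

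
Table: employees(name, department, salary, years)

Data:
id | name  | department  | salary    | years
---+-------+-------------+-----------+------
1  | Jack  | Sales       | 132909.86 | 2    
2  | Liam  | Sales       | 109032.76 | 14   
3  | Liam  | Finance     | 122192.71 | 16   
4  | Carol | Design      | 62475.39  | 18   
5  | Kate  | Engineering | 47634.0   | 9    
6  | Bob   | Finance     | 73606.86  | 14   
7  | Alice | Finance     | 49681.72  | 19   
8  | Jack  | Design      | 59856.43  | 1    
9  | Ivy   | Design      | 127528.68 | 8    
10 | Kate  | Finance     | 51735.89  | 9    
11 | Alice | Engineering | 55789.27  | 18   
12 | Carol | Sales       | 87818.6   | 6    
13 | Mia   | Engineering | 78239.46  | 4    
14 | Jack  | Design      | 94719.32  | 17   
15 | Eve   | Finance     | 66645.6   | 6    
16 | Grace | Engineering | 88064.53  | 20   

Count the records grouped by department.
SELECT department, COUNT(*) as count
FROM employees
GROUP BY department

Result:
  Design: 4
  Engineering: 4
  Finance: 5
  Sales: 3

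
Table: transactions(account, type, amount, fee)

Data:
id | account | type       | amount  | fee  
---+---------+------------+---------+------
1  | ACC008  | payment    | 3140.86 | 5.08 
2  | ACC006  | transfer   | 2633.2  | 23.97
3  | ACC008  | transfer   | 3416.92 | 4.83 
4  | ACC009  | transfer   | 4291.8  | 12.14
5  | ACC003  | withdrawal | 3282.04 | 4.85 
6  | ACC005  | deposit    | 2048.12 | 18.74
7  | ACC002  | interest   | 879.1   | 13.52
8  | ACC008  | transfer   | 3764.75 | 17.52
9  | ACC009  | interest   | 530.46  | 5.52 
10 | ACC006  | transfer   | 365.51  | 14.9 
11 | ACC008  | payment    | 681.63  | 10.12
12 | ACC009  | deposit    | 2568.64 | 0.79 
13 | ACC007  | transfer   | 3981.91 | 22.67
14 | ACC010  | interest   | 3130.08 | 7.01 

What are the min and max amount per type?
SELECT type, MIN(amount), MAX(amount)
FROM transactions
GROUP BY type

Result:
  deposit: min=2048.12, max=2568.64
  interest: min=530.46, max=3130.08
  payment: min=681.63, max=3140.86
  transfer: min=365.51, max=4291.80
  withdrawal: min=3282.04, max=3282.04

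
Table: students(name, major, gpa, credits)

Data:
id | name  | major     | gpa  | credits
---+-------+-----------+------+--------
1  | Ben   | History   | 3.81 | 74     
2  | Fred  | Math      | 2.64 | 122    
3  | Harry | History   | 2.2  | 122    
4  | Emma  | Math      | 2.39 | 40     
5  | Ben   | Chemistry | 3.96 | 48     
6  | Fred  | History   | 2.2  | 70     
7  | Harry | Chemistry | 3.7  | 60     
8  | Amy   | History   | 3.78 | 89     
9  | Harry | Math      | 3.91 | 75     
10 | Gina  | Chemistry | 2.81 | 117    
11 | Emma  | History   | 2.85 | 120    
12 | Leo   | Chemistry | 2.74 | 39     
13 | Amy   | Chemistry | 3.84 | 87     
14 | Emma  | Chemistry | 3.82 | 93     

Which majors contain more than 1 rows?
SELECT major, COUNT(*) as cnt
FROM students
GROUP BY major
HAVING COUNT(*) > 1

Result:
  Chemistry: 6
  History: 5
  Math: 3

Note: HAVING filters groups after aggregation, WHERE filters rows before.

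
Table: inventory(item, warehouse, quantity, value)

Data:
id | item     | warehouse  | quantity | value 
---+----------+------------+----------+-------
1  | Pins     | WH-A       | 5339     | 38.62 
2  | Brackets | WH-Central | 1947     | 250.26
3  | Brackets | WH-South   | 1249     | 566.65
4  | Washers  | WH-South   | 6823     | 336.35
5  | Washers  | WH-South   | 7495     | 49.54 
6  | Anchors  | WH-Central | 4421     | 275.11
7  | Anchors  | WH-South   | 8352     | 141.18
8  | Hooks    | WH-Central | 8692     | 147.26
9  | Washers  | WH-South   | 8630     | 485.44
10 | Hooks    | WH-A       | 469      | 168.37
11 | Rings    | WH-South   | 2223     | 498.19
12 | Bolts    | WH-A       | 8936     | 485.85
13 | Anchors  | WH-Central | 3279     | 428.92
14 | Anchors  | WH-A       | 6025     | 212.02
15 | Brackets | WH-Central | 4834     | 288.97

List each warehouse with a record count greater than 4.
SELECT warehouse, COUNT(*) as cnt
FROM inventory
GROUP BY warehouse
HAVING COUNT(*) > 4

Result:
  WH-Central: 5
  WH-South: 6

Note: HAVING filters groups after aggregation, WHERE filters rows before.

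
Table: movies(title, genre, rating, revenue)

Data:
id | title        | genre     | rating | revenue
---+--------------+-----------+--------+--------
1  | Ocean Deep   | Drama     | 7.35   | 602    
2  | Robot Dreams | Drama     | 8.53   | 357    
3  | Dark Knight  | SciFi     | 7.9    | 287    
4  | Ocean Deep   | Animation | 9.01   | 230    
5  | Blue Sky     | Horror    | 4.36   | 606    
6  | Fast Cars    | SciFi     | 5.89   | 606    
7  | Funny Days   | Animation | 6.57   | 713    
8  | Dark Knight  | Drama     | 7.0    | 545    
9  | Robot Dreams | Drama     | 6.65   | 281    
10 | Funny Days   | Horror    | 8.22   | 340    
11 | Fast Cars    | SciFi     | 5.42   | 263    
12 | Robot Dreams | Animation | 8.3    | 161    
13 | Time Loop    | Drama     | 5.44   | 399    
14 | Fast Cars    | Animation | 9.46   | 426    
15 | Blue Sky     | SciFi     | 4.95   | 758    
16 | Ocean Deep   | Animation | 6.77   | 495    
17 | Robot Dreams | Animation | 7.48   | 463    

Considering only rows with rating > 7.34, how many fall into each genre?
SELECT genre, COUNT(*)
FROM movies
WHERE rating > 7.34
GROUP BY genre

Note: WHERE filters rows before grouping.

Result:
  Animation: 4
  Drama: 2
  Horror: 1
  SciFi: 1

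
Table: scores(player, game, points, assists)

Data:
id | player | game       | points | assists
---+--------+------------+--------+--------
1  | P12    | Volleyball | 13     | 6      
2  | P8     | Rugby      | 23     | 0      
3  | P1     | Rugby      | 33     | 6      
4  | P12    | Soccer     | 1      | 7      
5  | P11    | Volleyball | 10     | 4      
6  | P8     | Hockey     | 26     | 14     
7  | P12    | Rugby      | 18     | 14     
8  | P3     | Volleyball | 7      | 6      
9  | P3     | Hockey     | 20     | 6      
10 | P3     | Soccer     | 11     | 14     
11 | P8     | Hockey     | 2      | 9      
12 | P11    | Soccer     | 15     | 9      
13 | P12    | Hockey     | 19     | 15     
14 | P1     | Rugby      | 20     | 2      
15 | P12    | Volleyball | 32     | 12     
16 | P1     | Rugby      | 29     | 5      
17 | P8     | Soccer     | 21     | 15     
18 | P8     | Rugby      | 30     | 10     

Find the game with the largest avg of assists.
SELECT game, AVG(assists) as val
FROM scores
GROUP BY game
ORDER BY val DESC
LIMIT 1

Result: Soccer with avg(assists) = 11.25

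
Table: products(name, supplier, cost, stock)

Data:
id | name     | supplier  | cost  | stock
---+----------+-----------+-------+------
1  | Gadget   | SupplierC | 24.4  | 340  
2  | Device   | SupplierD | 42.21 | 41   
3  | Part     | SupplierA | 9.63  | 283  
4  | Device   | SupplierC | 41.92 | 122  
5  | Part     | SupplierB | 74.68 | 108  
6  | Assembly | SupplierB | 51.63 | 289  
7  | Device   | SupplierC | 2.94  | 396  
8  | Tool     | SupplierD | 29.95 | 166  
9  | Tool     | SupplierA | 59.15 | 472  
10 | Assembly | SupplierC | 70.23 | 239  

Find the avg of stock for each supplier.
SELECT supplier, AVG(stock) as result
FROM products
GROUP BY supplier

Result:
  SupplierA: 377.50
  SupplierB: 198.50
  SupplierC: 274.25
  SupplierD: 103.50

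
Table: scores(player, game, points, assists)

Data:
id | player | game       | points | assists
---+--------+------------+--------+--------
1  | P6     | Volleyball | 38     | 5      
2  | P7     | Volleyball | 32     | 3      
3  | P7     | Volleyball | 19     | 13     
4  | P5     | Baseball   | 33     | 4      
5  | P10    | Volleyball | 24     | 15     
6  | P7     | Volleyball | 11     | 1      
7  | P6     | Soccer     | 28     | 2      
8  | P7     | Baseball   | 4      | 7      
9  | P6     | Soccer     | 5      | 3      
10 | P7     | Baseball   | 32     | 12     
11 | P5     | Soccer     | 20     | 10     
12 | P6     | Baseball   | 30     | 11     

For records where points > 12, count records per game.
SELECT game, COUNT(*)
FROM scores
WHERE points > 12
GROUP BY game

Note: WHERE filters rows before grouping.

Result:
  Baseball: 3
  Soccer: 2
  Volleyball: 4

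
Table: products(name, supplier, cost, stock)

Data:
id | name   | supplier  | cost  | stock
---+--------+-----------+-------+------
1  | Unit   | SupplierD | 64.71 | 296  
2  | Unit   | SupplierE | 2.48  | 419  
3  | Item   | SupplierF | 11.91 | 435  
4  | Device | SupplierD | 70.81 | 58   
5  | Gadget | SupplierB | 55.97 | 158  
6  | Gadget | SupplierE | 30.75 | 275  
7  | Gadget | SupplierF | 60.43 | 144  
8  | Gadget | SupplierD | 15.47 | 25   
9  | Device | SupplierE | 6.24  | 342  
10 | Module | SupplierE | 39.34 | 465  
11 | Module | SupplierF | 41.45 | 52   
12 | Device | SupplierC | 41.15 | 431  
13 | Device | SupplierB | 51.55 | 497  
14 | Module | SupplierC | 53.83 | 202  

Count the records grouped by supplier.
SELECT supplier, COUNT(*) as count
FROM products
GROUP BY supplier

Result:
  SupplierB: 2
  SupplierC: 2
  SupplierD: 3
  SupplierE: 4
  SupplierF: 3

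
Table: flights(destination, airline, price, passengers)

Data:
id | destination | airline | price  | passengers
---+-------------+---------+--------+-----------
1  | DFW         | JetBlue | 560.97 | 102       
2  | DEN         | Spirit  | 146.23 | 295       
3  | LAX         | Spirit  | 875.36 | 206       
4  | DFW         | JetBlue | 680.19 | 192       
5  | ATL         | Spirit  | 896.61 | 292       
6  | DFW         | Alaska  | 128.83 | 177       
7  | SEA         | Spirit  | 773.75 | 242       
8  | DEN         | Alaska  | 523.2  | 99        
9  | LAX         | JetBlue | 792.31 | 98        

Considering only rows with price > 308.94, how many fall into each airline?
SELECT airline, COUNT(*)
FROM flights
WHERE price > 308.94
GROUP BY airline

Note: WHERE filters rows before grouping.

Result:
  Alaska: 1
  JetBlue: 3
  Spirit: 3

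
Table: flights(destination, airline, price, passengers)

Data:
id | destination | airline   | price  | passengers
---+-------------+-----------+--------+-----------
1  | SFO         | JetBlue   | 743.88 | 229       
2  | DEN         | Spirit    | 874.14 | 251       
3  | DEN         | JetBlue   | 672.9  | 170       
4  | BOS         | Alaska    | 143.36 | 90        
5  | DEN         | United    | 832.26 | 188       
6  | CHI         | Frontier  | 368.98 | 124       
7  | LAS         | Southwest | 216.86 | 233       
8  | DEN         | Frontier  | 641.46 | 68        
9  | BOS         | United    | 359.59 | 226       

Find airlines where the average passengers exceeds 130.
SELECT airline, AVG(passengers)
FROM flights
GROUP BY airline
HAVING AVG(passengers) > 130

Result:
  JetBlue: avg=199.50
  Southwest: avg=233.00
  Spirit: avg=251.00
  United: avg=207.00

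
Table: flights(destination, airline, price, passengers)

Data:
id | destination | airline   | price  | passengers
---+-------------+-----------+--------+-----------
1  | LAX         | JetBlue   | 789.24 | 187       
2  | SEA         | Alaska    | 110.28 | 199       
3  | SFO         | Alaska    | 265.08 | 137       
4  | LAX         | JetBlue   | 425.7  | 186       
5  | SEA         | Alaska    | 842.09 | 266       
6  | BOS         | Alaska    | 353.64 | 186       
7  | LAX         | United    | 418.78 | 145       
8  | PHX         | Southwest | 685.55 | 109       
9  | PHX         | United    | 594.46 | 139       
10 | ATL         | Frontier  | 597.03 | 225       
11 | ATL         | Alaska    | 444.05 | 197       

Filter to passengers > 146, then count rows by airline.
SELECT airline, COUNT(*)
FROM flights
WHERE passengers > 146
GROUP BY airline

Note: WHERE filters rows before grouping.

Result:
  Alaska: 4
  Frontier: 1
  JetBlue: 2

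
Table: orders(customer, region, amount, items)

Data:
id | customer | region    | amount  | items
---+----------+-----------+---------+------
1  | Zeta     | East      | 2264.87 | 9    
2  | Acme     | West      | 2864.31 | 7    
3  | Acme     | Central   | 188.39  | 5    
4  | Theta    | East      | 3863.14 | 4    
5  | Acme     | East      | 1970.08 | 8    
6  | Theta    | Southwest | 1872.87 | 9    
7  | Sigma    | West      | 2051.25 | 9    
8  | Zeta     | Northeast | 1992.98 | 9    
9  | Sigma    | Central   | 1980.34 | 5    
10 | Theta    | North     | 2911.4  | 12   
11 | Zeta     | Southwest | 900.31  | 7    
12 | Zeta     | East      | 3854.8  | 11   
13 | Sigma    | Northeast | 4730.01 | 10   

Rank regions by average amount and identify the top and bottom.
SELECT region, AVG(amount)
FROM orders
GROUP BY region
ORDER BY AVG(amount)

All groups:
  Central: 1084.37
  Southwest: 1386.59
  West: 2457.78
  North: 2911.40
  East: 2988.22
  Northeast: 3361.50

Highest: Northeast (3361.50)
Lowest: Central (1084.37)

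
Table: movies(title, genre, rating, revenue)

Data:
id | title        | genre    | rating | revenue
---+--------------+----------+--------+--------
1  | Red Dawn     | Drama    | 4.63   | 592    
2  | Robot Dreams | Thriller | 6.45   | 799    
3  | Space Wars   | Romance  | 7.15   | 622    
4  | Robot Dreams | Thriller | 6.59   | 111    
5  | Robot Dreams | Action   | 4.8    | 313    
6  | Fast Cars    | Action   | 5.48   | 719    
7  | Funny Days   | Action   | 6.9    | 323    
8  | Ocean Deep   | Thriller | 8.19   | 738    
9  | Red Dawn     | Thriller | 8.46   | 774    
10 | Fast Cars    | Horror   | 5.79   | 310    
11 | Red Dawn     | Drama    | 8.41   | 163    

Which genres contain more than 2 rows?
SELECT genre, COUNT(*) as cnt
FROM movies
GROUP BY genre
HAVING COUNT(*) > 2

Result:
  Action: 3
  Thriller: 4

Note: HAVING filters groups after aggregation, WHERE filters rows before.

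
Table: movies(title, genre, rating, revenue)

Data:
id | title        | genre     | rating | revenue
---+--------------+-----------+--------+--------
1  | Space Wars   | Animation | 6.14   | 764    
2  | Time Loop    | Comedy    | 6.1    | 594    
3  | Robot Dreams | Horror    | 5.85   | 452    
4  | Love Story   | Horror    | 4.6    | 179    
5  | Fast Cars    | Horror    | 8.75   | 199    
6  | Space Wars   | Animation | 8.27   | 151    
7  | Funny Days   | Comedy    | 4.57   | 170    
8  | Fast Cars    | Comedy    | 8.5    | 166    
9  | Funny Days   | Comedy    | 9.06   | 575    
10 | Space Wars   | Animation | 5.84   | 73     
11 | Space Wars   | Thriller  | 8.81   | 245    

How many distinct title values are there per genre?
SELECT genre, COUNT(DISTINCT title)
FROM movies
GROUP BY genre

Result:
  Animation: 1 distinct
  Comedy: 3 distinct
  Horror: 3 distinct
  Thriller: 1 distinct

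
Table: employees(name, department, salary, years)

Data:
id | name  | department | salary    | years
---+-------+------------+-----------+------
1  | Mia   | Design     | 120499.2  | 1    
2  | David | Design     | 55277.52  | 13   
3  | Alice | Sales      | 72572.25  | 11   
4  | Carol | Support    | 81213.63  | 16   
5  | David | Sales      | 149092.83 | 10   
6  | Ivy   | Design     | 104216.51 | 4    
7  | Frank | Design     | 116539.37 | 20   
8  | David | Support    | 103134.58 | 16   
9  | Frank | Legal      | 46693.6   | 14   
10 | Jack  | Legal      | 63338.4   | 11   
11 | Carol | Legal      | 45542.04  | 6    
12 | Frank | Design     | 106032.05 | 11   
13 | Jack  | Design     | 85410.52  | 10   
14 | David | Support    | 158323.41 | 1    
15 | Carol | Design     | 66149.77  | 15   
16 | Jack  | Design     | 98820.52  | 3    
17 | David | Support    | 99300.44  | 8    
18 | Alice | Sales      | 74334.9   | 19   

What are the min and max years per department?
SELECT department, MIN(years), MAX(years)
FROM employees
GROUP BY department

Result:
  Design: min=1, max=20
  Legal: min=6, max=14
  Sales: min=10, max=19
  Support: min=1, max=16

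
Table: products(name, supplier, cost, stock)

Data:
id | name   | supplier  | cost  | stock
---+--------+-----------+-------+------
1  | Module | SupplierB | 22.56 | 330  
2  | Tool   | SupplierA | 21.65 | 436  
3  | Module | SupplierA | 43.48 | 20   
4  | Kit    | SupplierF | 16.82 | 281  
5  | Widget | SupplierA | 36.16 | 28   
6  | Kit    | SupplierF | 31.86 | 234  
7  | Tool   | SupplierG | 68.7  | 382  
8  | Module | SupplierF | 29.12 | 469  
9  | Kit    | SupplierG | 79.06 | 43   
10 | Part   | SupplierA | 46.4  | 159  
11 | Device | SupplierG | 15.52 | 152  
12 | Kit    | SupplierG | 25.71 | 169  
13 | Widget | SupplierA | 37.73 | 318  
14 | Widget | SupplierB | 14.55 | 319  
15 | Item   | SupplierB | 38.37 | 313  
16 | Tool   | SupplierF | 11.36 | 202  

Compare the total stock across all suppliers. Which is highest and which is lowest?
SELECT supplier, SUM(stock)
FROM products
GROUP BY supplier
ORDER BY SUM(stock)

All groups:
  SupplierG: 746
  SupplierA: 961
  SupplierB: 962
  SupplierF: 1186

Highest: SupplierF (1186)
Lowest: SupplierG (746)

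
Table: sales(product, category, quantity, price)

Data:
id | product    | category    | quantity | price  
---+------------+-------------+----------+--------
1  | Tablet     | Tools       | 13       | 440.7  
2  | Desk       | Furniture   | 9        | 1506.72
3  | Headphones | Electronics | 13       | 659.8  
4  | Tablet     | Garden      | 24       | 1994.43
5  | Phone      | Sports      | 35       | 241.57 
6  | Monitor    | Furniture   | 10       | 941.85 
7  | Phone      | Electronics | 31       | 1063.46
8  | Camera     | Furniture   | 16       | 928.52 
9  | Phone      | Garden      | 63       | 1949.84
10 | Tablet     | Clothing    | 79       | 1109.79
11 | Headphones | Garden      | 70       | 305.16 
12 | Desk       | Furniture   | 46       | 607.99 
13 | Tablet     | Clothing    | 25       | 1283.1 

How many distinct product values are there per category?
SELECT category, COUNT(DISTINCT product)
FROM sales
GROUP BY category

Result:
  Clothing: 1 distinct
  Electronics: 2 distinct
  Furniture: 3 distinct
  Garden: 3 distinct
  Sports: 1 distinct
  Tools: 1 distinct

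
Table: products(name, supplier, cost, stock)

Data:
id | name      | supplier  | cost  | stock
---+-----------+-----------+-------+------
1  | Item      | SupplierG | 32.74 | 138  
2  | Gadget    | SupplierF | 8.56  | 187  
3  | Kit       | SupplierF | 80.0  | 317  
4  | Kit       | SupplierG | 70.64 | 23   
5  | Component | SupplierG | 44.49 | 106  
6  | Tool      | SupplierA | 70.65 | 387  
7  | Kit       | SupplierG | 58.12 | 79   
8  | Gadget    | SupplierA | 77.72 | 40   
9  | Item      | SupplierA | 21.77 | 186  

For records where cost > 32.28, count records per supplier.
SELECT supplier, COUNT(*)
FROM products
WHERE cost > 32.28
GROUP BY supplier

Note: WHERE filters rows before grouping.

Result:
  SupplierA: 2
  SupplierF: 1
  SupplierG: 4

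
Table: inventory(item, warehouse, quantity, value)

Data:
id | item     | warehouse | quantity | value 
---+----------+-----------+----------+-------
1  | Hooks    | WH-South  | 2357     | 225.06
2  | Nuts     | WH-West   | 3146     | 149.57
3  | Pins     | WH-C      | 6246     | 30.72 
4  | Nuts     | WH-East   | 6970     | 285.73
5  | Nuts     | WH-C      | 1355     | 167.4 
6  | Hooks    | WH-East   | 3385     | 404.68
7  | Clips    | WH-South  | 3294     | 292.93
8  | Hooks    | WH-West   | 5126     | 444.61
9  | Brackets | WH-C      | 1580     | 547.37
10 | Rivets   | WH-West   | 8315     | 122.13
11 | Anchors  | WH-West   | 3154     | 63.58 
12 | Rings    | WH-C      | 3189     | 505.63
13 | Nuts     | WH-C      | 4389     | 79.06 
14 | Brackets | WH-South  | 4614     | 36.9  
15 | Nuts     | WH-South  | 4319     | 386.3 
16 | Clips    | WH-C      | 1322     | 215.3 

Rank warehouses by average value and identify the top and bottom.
SELECT warehouse, AVG(value)
FROM inventory
GROUP BY warehouse
ORDER BY AVG(value)

All groups:
  WH-West: 194.97
  WH-South: 235.30
  WH-C: 257.58
  WH-East: 345.21

Highest: WH-East (345.21)
Lowest: WH-West (194.97)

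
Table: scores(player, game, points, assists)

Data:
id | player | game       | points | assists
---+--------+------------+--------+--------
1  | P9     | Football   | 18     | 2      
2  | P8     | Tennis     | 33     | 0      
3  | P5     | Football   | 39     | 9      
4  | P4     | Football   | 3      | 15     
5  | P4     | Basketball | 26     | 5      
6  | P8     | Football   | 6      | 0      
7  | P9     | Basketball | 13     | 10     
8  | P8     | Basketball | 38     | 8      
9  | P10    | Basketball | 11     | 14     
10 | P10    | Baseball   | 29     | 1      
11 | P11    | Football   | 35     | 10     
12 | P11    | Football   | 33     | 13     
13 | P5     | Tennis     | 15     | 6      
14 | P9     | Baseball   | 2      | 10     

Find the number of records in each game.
SELECT game, COUNT(*) as count
FROM scores
GROUP BY game

Result:
  Baseball: 2
  Basketball: 4
  Football: 6
  Tennis: 2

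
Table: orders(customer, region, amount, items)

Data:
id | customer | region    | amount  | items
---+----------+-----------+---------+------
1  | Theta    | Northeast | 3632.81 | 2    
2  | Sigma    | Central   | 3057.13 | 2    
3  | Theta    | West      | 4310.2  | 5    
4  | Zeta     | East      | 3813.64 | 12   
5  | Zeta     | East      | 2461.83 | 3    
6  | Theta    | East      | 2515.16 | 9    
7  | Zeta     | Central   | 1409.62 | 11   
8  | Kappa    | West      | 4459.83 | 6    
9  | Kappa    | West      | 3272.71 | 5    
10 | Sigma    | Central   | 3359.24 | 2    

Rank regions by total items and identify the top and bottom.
SELECT region, SUM(items)
FROM orders
GROUP BY region
ORDER BY SUM(items)

All groups:
  Northeast: 2
  Central: 15
  West: 16
  East: 24

Highest: East (24)
Lowest: Northeast (2)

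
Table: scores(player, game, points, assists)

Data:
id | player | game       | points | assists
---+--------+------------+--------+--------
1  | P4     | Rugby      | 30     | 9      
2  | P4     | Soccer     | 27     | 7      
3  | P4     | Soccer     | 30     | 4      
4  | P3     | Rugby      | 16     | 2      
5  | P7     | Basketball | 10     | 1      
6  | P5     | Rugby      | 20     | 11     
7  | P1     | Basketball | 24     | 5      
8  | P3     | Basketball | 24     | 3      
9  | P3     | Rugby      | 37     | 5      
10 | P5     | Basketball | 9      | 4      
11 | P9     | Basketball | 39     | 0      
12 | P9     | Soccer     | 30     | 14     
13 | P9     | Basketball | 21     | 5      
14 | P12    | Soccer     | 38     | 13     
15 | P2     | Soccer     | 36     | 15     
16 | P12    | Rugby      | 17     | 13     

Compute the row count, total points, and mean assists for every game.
SELECT game,
       COUNT(*) as cnt,
       SUM(points) as total_points,
       AVG(assists) as avg_assists
FROM scores
GROUP BY game

Result:
  Basketball: 6 records, 127 total points, 3.00 avg assists
  Rugby: 5 records, 120 total points, 8.00 avg assists
  Soccer: 5 records, 161 total points, 10.60 avg assists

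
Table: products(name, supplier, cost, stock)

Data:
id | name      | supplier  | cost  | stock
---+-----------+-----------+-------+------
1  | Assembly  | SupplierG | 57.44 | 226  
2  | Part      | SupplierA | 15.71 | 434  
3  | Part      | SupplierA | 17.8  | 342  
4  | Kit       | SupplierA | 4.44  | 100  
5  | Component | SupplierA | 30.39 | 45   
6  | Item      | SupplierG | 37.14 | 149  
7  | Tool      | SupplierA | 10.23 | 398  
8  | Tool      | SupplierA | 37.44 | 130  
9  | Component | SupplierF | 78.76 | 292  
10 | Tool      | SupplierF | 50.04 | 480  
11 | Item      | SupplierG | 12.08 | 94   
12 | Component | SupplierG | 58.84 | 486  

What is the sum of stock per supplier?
SELECT supplier, SUM(stock) as result
FROM products
GROUP BY supplier

Result:
  SupplierA: 1449
  SupplierF: 772
  SupplierG: 955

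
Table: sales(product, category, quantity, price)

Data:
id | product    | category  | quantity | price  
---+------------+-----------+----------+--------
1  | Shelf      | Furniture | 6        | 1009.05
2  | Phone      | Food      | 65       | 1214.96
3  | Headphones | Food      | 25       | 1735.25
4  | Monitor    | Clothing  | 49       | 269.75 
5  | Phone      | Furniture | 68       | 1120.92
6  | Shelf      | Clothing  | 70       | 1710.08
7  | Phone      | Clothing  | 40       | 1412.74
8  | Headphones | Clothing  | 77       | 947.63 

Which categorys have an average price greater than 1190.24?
SELECT category, AVG(price)
FROM sales
GROUP BY category
HAVING AVG(price) > 1190.24

Result:
  Food: avg=1475.11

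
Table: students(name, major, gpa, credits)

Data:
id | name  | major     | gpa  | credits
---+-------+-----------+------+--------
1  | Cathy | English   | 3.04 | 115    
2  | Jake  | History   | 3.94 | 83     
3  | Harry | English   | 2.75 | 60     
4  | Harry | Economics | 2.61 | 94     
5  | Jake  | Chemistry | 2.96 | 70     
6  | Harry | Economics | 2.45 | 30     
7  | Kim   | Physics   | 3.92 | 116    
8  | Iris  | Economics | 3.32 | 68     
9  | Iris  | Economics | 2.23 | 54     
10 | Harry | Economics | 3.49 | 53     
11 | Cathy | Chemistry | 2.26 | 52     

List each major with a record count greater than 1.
SELECT major, COUNT(*) as cnt
FROM students
GROUP BY major
HAVING COUNT(*) > 1

Result:
  Chemistry: 2
  Economics: 5
  English: 2

Note: HAVING filters groups after aggregation, WHERE filters rows before.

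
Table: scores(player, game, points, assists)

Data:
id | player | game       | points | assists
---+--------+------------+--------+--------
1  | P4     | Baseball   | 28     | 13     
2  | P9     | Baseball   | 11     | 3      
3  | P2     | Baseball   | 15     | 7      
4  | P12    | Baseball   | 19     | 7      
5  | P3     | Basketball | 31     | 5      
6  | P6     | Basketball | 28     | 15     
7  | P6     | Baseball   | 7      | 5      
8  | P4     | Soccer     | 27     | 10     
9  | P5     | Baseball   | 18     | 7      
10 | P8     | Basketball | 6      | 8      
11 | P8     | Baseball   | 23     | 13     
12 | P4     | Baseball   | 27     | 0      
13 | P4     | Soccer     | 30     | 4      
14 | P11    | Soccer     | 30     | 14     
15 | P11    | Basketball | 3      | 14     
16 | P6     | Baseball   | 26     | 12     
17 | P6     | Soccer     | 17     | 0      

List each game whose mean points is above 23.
SELECT game, AVG(points)
FROM scores
GROUP BY game
HAVING AVG(points) > 23

Result:
  Soccer: avg=26.00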